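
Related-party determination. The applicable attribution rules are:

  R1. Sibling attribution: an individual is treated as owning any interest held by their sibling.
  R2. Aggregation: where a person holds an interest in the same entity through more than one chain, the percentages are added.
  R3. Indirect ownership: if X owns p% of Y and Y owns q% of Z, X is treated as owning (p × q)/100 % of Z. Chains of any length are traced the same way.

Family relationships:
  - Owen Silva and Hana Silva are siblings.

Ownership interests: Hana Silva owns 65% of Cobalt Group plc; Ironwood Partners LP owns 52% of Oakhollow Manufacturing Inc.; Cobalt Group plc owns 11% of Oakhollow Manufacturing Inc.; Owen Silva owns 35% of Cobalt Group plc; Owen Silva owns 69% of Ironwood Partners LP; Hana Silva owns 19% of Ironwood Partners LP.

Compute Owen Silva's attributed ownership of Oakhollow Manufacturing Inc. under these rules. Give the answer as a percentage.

56.76%

By sibling attribution (R1), Owen Silva is treated as also owning Hana Silva's interest in Ironwood Partners LP, giving 69% + 19% = 88%.
By sibling attribution (R1), Owen Silva is treated as also owning Hana Silva's interest in Cobalt Group plc, giving 35% + 65% = 100%.
Chain via Ironwood Partners LP (R3): 88% × 52% = 45.76% of Oakhollow Manufacturing Inc.
Chain via Cobalt Group plc (R3): 100% × 11% = 11% of Oakhollow Manufacturing Inc.
Aggregating (R2): 45.76% + 11% = 56.76%.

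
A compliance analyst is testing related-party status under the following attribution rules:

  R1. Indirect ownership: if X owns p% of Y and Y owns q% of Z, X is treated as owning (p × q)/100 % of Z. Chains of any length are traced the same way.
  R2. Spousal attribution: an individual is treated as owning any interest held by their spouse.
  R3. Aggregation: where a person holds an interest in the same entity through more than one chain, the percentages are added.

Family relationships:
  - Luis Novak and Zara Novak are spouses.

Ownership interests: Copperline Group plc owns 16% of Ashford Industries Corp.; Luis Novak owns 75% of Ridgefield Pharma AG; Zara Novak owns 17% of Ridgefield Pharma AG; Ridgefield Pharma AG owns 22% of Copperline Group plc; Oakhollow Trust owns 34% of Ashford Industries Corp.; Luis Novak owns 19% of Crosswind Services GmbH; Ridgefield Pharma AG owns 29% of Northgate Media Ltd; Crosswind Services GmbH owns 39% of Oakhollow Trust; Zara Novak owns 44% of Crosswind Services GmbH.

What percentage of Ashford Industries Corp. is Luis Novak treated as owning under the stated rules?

11.5922%

By spousal attribution (R2), Luis Novak is treated as also owning Zara Novak's interest in Ridgefield Pharma AG, giving 75% + 17% = 92%.
By spousal attribution (R2), Luis Novak is treated as also owning Zara Novak's interest in Crosswind Services GmbH, giving 19% + 44% = 63%.
Chain via Ridgefield Pharma AG → Copperline Group plc (R1): 92% × 22% × 16% = 3.2384% of Ashford Industries Corp.
Chain via Crosswind Services GmbH → Oakhollow Trust (R1): 63% × 39% × 34% = 8.3538% of Ashford Industries Corp.
Aggregating (R3): 3.2384% + 8.3538% = 11.5922%.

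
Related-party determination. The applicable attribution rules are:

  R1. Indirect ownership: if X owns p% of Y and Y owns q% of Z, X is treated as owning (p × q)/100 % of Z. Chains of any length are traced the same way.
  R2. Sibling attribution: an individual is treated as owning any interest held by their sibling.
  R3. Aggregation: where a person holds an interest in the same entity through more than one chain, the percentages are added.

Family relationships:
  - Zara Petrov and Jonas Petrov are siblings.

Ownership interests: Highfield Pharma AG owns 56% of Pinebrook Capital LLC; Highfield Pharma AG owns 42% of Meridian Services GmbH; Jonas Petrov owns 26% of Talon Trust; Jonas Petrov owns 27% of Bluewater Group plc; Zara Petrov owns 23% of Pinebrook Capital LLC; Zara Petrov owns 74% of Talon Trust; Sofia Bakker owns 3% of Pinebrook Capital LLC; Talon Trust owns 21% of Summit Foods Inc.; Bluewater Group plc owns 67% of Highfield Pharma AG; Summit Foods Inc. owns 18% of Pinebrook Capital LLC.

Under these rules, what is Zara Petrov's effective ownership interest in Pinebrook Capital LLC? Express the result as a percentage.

36.9104%

By sibling attribution (R2), Zara Petrov is treated as also owning Jonas Petrov's interest in Talon Trust, giving 74% + 26% = 100%.
By sibling attribution (R2), Zara Petrov is treated as owning Jonas Petrov's 27% interest in Bluewater Group plc.
Chain via Talon Trust → Summit Foods Inc. (R1): 100% × 21% × 18% = 3.78% of Pinebrook Capital LLC.
Direct interest in Pinebrook Capital LLC: 23%.
Chain via Bluewater Group plc → Highfield Pharma AG (R1): 27% × 67% × 56% = 10.1304% of Pinebrook Capital LLC.
Aggregating (R3): 3.78% + 23% + 10.1304% = 36.9104%.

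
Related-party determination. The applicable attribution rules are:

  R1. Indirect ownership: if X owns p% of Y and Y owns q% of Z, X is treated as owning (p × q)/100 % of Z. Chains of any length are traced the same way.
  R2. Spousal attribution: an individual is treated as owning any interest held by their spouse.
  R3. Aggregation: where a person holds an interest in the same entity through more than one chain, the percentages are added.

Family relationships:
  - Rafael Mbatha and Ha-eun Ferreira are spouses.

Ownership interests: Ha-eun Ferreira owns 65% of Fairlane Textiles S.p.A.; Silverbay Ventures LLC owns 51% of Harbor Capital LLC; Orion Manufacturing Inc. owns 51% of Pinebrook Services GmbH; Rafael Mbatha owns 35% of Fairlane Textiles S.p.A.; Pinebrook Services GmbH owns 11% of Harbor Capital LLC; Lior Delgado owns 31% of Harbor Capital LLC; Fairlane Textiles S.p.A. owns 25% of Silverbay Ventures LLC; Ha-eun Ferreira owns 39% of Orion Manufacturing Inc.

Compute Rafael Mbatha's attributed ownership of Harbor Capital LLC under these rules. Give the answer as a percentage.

14.9379%

By spousal attribution (R2), Rafael Mbatha is treated as also owning Ha-eun Ferreira's interest in Fairlane Textiles S.p.A, giving 35% + 65% = 100%.
By spousal attribution (R2), Rafael Mbatha is treated as owning Ha-eun Ferreira's 39% interest in Orion Manufacturing Inc.
Chain via Fairlane Textiles S.p.A. → Silverbay Ventures LLC (R1): 100% × 25% × 51% = 12.75% of Harbor Capital LLC.
Chain via Orion Manufacturing Inc. → Pinebrook Services GmbH (R1): 39% × 51% × 11% = 2.1879% of Harbor Capital LLC.
Aggregating (R3): 12.75% + 2.1879% = 14.9379%.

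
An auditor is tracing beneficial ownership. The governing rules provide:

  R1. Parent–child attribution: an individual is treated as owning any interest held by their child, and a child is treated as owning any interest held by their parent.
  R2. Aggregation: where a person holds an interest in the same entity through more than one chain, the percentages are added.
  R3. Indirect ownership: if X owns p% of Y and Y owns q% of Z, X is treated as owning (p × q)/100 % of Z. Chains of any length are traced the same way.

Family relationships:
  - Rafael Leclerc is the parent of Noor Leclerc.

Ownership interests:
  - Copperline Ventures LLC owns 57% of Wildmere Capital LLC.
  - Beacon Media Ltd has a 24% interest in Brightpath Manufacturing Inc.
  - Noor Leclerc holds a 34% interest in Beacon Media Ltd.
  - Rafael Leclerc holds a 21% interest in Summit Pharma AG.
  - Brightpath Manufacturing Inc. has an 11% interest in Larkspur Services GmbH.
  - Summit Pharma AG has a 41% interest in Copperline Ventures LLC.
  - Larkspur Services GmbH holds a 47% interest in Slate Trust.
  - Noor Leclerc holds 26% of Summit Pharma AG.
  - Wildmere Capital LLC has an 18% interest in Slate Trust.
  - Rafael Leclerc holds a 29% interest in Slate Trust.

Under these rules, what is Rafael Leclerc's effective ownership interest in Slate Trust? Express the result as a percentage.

31.398974%

By parent–child attribution (R1), Rafael Leclerc is treated as also owning Noor Leclerc's interest in Summit Pharma AG, giving 21% + 26% = 47%.
By parent–child attribution (R1), Rafael Leclerc is treated as owning Noor Leclerc's 34% interest in Beacon Media Ltd.
Chain via Summit Pharma AG → Copperline Ventures LLC → Wildmere Capital LLC (R3): 47% × 41% × 57% × 18% = 1.977102% of Slate Trust.
Direct interest in Slate Trust: 29%.
Chain via Beacon Media Ltd → Brightpath Manufacturing Inc. → Larkspur Services GmbH (R3): 34% × 24% × 11% × 47% = 0.421872% of Slate Trust.
Aggregating (R2): 1.977102% + 29% + 0.421872% = 31.398974%.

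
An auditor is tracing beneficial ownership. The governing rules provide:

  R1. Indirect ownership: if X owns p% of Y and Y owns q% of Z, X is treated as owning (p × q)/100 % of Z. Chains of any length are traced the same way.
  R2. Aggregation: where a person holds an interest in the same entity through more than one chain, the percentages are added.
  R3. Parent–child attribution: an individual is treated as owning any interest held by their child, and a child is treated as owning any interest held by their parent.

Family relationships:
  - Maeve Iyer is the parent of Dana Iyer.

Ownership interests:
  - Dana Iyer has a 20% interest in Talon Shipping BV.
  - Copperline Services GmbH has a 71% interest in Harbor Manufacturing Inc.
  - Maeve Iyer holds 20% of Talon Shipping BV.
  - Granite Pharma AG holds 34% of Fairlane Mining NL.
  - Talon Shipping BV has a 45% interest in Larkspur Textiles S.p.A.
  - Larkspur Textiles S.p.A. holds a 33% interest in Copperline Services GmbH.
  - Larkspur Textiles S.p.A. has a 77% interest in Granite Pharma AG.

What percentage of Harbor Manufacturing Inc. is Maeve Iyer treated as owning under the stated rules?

4.2174%

By parent–child attribution (R3), Maeve Iyer is treated as also owning Dana Iyer's interest in Talon Shipping BV, giving 20% + 20% = 40%.
Chain via Talon Shipping BV → Larkspur Textiles S.p.A. → Copperline Services GmbH (R1): 40% × 45% × 33% × 71% = 4.2174% of Harbor Manufacturing Inc.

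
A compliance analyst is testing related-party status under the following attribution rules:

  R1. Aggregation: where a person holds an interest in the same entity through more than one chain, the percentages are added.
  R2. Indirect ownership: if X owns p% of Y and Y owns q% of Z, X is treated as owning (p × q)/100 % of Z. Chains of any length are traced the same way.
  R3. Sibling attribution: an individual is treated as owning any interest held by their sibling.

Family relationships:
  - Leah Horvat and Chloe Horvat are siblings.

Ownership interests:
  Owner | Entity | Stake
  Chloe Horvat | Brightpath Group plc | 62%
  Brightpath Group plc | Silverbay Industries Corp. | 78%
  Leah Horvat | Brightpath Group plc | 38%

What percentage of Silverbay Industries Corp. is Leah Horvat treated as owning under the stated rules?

By sibling attribution (R3), Leah Horvat is treated as also owning Chloe Horvat's interest in Brightpath Group plc, giving 38% + 62% = 100%.
Chain via Brightpath Group plc (R2): 100% × 78% = 78% of Silverbay Industries Corp.

78%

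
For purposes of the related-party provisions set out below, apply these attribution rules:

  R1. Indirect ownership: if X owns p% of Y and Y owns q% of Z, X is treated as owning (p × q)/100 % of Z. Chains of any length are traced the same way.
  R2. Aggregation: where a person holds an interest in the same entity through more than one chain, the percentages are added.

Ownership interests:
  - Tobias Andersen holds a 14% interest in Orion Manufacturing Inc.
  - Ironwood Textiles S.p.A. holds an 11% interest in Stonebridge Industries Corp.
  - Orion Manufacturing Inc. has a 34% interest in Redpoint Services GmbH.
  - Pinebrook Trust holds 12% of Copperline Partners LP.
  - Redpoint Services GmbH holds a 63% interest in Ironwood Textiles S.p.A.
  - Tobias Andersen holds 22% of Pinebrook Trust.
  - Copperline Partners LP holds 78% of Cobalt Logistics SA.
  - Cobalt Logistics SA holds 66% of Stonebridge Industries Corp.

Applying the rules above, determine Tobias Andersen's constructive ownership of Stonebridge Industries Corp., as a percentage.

1.68894%

Chain via Orion Manufacturing Inc. → Redpoint Services GmbH → Ironwood Textiles S.p.A. (R1): 14% × 34% × 63% × 11% = 0.329868% of Stonebridge Industries Corp.
Chain via Pinebrook Trust → Copperline Partners LP → Cobalt Logistics SA (R1): 22% × 12% × 78% × 66% = 1.359072% of Stonebridge Industries Corp.
Aggregating (R2): 0.329868% + 1.359072% = 1.68894%.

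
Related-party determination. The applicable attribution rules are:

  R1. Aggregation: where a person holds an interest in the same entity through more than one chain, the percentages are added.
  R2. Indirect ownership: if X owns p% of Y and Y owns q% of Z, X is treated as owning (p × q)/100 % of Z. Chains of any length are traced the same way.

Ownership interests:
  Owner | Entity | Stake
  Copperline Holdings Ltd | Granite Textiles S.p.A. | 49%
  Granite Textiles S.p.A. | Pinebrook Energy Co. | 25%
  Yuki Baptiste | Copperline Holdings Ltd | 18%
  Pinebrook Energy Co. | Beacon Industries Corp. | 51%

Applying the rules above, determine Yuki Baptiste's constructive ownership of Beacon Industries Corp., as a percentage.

1.12455%

Chain via Copperline Holdings Ltd → Granite Textiles S.p.A. → Pinebrook Energy Co. (R2): 18% × 49% × 25% × 51% = 1.12455% of Beacon Industries Corp.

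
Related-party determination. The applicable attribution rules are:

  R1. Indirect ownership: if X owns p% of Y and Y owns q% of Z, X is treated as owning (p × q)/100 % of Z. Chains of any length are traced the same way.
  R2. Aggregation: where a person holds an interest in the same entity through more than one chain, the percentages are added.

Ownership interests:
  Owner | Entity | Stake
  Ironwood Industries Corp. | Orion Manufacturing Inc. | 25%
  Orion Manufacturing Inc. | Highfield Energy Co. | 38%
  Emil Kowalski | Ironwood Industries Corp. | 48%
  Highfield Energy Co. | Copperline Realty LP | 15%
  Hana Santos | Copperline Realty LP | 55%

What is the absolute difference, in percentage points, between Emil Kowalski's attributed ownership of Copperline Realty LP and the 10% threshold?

9.316

Chain via Ironwood Industries Corp. → Orion Manufacturing Inc. → Highfield Energy Co. (R1): 48% × 25% × 38% × 15% = 0.684% of Copperline Realty LP.
0.684% falls short of the 10% threshold by 9.316 percentage points.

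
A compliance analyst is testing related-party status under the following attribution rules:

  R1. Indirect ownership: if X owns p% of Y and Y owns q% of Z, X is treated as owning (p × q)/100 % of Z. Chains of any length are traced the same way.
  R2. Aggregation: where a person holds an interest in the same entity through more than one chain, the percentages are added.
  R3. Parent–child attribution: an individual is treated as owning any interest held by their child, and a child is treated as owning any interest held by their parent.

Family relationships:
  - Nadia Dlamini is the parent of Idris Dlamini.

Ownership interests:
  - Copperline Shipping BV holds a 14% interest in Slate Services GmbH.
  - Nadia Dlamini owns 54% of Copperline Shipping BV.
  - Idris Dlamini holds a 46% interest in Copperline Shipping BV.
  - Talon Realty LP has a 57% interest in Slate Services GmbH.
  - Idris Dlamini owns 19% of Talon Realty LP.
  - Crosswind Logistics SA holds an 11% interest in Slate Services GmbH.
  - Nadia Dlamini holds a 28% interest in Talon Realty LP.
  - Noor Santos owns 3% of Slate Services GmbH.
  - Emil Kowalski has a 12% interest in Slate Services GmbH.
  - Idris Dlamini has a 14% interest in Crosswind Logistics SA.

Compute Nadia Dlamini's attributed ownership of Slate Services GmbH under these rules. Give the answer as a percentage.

By parent–child attribution (R3), Nadia Dlamini is treated as also owning Idris Dlamini's interest in Talon Realty LP, giving 28% + 19% = 47%.
By parent–child attribution (R3), Nadia Dlamini is treated as also owning Idris Dlamini's interest in Copperline Shipping BV, giving 54% + 46% = 100%.
By parent–child attribution (R3), Nadia Dlamini is treated as owning Idris Dlamini's 14% interest in Crosswind Logistics SA.
Chain via Talon Realty LP (R1): 47% × 57% = 26.79% of Slate Services GmbH.
Chain via Copperline Shipping BV (R1): 100% × 14% = 14% of Slate Services GmbH.
Chain via Crosswind Logistics SA (R1): 14% × 11% = 1.54% of Slate Services GmbH.
Aggregating (R2): 26.79% + 14% + 1.54% = 42.33%.

42.33%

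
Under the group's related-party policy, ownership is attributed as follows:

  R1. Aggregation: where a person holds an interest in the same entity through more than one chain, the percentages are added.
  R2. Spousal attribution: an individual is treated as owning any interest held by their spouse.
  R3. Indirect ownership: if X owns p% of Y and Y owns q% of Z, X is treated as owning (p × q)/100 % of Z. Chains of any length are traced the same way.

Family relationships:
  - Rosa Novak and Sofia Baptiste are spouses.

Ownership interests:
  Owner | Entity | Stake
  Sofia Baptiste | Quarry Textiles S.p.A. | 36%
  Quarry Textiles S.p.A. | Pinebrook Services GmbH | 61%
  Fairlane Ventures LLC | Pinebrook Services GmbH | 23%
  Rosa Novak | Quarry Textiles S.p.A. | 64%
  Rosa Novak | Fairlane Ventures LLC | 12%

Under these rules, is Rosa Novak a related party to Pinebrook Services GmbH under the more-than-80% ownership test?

No

By spousal attribution (R2), Rosa Novak is treated as also owning Sofia Baptiste's interest in Quarry Textiles S.p.A, giving 64% + 36% = 100%.
Chain via Quarry Textiles S.p.A. (R3): 100% × 61% = 61% of Pinebrook Services GmbH.
Chain via Fairlane Ventures LLC (R3): 12% × 23% = 2.76% of Pinebrook Services GmbH.
Aggregating (R1): 61% + 2.76% = 63.76%.
63.76% does not exceed the 80% threshold, so Rosa is not a related party to Pinebrook Services GmbH.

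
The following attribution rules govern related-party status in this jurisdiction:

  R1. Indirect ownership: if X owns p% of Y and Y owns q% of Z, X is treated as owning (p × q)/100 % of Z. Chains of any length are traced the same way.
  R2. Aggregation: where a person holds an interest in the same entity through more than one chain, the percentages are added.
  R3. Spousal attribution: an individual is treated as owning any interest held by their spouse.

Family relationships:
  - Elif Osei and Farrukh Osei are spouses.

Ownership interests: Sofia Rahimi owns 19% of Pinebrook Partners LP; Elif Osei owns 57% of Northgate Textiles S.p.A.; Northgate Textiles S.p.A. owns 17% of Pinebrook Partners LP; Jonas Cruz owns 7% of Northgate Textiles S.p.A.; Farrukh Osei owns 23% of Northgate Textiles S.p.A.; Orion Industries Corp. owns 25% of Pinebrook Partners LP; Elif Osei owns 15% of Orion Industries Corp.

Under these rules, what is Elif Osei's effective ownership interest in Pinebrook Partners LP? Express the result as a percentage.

By spousal attribution (R3), Elif Osei is treated as also owning Farrukh Osei's interest in Northgate Textiles S.p.A, giving 57% + 23% = 80%.
Chain via Orion Industries Corp. (R1): 15% × 25% = 3.75% of Pinebrook Partners LP.
Chain via Northgate Textiles S.p.A. (R1): 80% × 17% = 13.6% of Pinebrook Partners LP.
Aggregating (R2): 3.75% + 13.6% = 17.35%.

17.35%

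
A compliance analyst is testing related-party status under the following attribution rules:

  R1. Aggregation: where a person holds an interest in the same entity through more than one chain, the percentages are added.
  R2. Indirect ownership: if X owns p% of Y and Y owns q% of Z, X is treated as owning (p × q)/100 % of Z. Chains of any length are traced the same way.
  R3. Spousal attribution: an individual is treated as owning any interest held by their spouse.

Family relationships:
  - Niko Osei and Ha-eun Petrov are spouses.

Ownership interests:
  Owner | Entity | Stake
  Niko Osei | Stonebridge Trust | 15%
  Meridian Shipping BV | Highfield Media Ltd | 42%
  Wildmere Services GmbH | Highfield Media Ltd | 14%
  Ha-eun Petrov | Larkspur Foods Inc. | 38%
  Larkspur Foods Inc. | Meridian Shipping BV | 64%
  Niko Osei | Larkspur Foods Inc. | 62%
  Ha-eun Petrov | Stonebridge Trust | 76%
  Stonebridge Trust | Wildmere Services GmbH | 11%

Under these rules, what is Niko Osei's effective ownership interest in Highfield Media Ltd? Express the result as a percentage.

28.2814%

By spousal attribution (R3), Niko Osei is treated as also owning Ha-eun Petrov's interest in Larkspur Foods Inc, giving 62% + 38% = 100%.
By spousal attribution (R3), Niko Osei is treated as also owning Ha-eun Petrov's interest in Stonebridge Trust, giving 15% + 76% = 91%.
Chain via Larkspur Foods Inc. → Meridian Shipping BV (R2): 100% × 64% × 42% = 26.88% of Highfield Media Ltd.
Chain via Stonebridge Trust → Wildmere Services GmbH (R2): 91% × 11% × 14% = 1.4014% of Highfield Media Ltd.
Aggregating (R1): 26.88% + 1.4014% = 28.2814%.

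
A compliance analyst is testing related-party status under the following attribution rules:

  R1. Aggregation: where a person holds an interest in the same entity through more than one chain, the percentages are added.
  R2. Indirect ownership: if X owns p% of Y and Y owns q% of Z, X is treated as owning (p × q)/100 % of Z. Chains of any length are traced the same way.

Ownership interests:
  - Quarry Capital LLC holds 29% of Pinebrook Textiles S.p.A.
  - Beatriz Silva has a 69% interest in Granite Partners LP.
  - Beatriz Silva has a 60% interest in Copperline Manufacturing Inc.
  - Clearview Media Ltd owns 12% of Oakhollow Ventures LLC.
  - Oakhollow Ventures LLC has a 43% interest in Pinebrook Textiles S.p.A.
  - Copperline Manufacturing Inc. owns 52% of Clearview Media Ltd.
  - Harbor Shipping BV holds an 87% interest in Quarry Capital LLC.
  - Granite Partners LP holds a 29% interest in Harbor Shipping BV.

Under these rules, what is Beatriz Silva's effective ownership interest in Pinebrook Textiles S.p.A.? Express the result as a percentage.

6.658443%

Chain via Granite Partners LP → Harbor Shipping BV → Quarry Capital LLC (R2): 69% × 29% × 87% × 29% = 5.048523% of Pinebrook Textiles S.p.A.
Chain via Copperline Manufacturing Inc. → Clearview Media Ltd → Oakhollow Ventures LLC (R2): 60% × 52% × 12% × 43% = 1.60992% of Pinebrook Textiles S.p.A.
Aggregating (R1): 5.048523% + 1.60992% = 6.658443%.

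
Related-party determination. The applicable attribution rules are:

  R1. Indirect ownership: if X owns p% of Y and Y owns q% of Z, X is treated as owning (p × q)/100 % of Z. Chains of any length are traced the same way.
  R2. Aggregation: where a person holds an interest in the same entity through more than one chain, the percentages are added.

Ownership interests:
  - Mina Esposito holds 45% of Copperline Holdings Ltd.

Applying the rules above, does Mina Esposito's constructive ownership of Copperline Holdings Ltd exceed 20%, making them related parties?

Direct interest in Copperline Holdings Ltd: 45%.
45% exceeds the 20% threshold, so Mina is a related party to Copperline Holdings Ltd.

Yes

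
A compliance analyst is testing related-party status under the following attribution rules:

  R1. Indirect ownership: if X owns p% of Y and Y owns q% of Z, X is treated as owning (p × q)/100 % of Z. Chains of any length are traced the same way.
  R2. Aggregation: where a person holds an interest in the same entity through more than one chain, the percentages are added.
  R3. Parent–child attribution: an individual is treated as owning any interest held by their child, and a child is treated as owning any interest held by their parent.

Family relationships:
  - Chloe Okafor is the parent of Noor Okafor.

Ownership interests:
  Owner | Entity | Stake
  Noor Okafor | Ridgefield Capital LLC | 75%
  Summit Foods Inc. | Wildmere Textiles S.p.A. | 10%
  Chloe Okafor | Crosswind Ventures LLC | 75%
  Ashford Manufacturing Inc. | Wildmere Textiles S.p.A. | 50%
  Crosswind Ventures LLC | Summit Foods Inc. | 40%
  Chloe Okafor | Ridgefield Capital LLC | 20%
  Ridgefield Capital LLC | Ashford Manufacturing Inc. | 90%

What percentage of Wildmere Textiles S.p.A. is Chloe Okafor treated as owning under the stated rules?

45.75%

By parent–child attribution (R3), Chloe Okafor is treated as also owning Noor Okafor's interest in Ridgefield Capital LLC, giving 20% + 75% = 95%.
Chain via Crosswind Ventures LLC → Summit Foods Inc. (R1): 75% × 40% × 10% = 3% of Wildmere Textiles S.p.A.
Chain via Ridgefield Capital LLC → Ashford Manufacturing Inc. (R1): 95% × 90% × 50% = 42.75% of Wildmere Textiles S.p.A.
Aggregating (R2): 3% + 42.75% = 45.75%.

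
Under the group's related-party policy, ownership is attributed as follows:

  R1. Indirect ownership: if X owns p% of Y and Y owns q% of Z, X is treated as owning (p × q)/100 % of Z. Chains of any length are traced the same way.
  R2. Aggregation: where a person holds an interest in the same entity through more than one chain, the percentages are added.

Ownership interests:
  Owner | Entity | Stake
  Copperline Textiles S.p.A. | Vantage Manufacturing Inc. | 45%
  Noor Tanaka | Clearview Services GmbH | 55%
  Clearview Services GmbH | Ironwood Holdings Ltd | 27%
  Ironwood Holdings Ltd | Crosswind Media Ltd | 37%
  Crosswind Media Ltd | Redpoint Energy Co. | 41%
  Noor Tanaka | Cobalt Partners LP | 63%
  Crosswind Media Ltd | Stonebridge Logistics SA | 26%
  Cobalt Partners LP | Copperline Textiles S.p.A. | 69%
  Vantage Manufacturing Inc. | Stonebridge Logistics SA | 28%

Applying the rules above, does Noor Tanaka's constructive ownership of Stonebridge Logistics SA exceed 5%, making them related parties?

Chain via Cobalt Partners LP → Copperline Textiles S.p.A. → Vantage Manufacturing Inc. (R1): 63% × 69% × 45% × 28% = 5.47722% of Stonebridge Logistics SA.
Chain via Clearview Services GmbH → Ironwood Holdings Ltd → Crosswind Media Ltd (R1): 55% × 27% × 37% × 26% = 1.42857% of Stonebridge Logistics SA.
Aggregating (R2): 5.47722% + 1.42857% = 6.90579%.
6.90579% exceeds the 5% threshold, so Noor is a related party to Stonebridge Logistics SA.

Yes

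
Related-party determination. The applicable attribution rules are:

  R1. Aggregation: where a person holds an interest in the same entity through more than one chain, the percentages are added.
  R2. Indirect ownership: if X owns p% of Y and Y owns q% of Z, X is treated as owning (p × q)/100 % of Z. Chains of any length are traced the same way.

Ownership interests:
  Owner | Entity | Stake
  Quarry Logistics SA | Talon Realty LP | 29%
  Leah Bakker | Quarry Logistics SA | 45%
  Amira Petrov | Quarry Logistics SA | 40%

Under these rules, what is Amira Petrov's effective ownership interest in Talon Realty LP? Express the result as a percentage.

Chain via Quarry Logistics SA (R2): 40% × 29% = 11.6% of Talon Realty LP.

11.6%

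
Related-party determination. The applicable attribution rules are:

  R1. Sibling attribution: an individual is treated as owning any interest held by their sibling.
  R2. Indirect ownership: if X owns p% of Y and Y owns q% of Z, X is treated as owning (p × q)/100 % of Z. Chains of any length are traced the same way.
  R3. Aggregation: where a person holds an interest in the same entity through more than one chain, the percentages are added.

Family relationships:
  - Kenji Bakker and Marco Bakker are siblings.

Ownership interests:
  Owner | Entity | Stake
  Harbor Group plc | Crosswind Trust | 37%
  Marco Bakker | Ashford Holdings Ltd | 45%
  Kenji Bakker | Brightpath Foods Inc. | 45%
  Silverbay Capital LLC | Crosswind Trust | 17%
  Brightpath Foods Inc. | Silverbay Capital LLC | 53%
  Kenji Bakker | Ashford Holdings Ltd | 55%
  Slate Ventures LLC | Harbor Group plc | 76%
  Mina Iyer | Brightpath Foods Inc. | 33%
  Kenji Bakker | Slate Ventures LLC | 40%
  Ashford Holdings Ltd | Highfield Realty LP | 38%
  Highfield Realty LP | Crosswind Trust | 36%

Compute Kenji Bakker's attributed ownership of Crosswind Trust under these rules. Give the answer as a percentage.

By sibling attribution (R1), Kenji Bakker is treated as also owning Marco Bakker's interest in Ashford Holdings Ltd, giving 55% + 45% = 100%.
Chain via Slate Ventures LLC → Harbor Group plc (R2): 40% × 76% × 37% = 11.248% of Crosswind Trust.
Chain via Ashford Holdings Ltd → Highfield Realty LP (R2): 100% × 38% × 36% = 13.68% of Crosswind Trust.
Chain via Brightpath Foods Inc. → Silverbay Capital LLC (R2): 45% × 53% × 17% = 4.0545% of Crosswind Trust.
Aggregating (R3): 11.248% + 13.68% + 4.0545% = 28.9825%.

28.9825%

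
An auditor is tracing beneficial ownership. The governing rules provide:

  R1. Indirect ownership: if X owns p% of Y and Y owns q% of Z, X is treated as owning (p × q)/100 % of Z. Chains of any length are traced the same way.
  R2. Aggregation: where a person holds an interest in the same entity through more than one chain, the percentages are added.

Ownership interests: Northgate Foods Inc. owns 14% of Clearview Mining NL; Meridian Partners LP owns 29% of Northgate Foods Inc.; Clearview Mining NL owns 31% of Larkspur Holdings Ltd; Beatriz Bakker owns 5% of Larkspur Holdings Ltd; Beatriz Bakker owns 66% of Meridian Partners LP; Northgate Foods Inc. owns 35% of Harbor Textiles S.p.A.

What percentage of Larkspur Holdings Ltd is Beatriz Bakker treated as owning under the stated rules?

Chain via Meridian Partners LP → Northgate Foods Inc. → Clearview Mining NL (R1): 66% × 29% × 14% × 31% = 0.830676% of Larkspur Holdings Ltd.
Direct interest in Larkspur Holdings Ltd: 5%.
Aggregating (R2): 0.830676% + 5% = 5.830676%.

5.830676%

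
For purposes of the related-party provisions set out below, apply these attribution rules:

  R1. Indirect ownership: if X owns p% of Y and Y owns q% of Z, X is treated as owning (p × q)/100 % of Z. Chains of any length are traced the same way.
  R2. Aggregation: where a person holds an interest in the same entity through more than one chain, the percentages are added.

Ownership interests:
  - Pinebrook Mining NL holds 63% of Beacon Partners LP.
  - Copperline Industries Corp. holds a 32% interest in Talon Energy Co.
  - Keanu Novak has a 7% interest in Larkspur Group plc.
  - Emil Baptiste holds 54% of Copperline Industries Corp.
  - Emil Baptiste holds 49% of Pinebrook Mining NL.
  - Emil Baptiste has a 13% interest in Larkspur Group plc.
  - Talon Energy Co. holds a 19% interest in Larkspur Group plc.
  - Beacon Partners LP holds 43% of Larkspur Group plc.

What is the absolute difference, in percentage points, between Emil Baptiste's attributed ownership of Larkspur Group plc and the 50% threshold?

20.4427

Chain via Pinebrook Mining NL → Beacon Partners LP (R1): 49% × 63% × 43% = 13.2741% of Larkspur Group plc.
Chain via Copperline Industries Corp. → Talon Energy Co. (R1): 54% × 32% × 19% = 3.2832% of Larkspur Group plc.
Direct interest in Larkspur Group plc: 13%.
Aggregating (R2): 13.2741% + 3.2832% + 13% = 29.5573%.
29.5573% falls short of the 50% threshold by 20.4427 percentage points.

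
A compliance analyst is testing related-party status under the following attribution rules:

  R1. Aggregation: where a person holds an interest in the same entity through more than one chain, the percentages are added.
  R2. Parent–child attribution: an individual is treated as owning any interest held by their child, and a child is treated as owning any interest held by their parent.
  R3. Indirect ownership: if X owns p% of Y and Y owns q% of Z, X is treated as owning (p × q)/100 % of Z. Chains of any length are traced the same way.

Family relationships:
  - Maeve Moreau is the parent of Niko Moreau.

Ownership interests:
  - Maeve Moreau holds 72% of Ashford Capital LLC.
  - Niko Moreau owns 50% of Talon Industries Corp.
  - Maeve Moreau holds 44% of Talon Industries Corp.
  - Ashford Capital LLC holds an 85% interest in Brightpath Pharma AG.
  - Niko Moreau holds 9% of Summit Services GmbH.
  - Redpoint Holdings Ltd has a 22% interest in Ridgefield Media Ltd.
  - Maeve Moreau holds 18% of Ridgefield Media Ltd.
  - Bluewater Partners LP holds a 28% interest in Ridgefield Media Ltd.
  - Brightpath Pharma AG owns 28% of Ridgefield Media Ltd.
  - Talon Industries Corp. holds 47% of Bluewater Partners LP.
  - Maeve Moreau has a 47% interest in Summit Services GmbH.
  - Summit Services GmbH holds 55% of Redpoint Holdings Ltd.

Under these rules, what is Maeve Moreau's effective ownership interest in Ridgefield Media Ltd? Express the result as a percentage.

By parent–child attribution (R2), Maeve Moreau is treated as also owning Niko Moreau's interest in Talon Industries Corp, giving 44% + 50% = 94%.
By parent–child attribution (R2), Maeve Moreau is treated as also owning Niko Moreau's interest in Summit Services GmbH, giving 47% + 9% = 56%.
Chain via Ashford Capital LLC → Brightpath Pharma AG (R3): 72% × 85% × 28% = 17.136% of Ridgefield Media Ltd.
Chain via Talon Industries Corp. → Bluewater Partners LP (R3): 94% × 47% × 28% = 12.3704% of Ridgefield Media Ltd.
Chain via Summit Services GmbH → Redpoint Holdings Ltd (R3): 56% × 55% × 22% = 6.776% of Ridgefield Media Ltd.
Direct interest in Ridgefield Media Ltd: 18%.
Aggregating (R1): 17.136% + 12.3704% + 6.776% + 18% = 54.2824%.

54.2824%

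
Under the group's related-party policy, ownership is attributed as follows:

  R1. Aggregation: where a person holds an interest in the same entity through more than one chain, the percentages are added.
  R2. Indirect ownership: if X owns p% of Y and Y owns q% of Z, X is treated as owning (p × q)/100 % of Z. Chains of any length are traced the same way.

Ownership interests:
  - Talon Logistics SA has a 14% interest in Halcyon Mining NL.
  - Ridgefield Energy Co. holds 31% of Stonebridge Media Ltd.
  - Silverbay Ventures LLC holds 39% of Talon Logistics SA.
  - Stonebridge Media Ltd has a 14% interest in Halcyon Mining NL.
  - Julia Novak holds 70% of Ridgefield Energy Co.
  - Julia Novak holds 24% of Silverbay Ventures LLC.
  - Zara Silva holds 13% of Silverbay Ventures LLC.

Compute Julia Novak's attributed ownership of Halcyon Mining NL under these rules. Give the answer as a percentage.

Chain via Silverbay Ventures LLC → Talon Logistics SA (R2): 24% × 39% × 14% = 1.3104% of Halcyon Mining NL.
Chain via Ridgefield Energy Co. → Stonebridge Media Ltd (R2): 70% × 31% × 14% = 3.038% of Halcyon Mining NL.
Aggregating (R1): 1.3104% + 3.038% = 4.3484%.

4.3484%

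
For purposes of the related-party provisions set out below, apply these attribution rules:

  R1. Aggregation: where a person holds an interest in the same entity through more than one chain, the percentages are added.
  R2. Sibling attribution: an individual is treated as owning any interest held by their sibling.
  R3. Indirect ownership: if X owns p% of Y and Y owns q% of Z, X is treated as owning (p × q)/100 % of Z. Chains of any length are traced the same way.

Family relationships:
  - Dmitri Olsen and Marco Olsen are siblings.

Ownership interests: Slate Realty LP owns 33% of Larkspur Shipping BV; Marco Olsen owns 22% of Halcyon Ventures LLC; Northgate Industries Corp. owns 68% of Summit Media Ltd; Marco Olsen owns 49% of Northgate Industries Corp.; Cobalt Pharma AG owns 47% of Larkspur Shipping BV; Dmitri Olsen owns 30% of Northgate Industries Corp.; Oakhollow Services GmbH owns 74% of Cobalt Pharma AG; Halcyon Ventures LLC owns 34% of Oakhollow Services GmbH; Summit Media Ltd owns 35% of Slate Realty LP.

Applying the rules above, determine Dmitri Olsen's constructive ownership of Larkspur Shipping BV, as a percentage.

8.806204%

By sibling attribution (R2), Dmitri Olsen is treated as also owning Marco Olsen's interest in Northgate Industries Corp, giving 30% + 49% = 79%.
By sibling attribution (R2), Dmitri Olsen is treated as owning Marco Olsen's 22% interest in Halcyon Ventures LLC.
Chain via Northgate Industries Corp. → Summit Media Ltd → Slate Realty LP (R3): 79% × 68% × 35% × 33% = 6.20466% of Larkspur Shipping BV.
Chain via Halcyon Ventures LLC → Oakhollow Services GmbH → Cobalt Pharma AG (R3): 22% × 34% × 74% × 47% = 2.601544% of Larkspur Shipping BV.
Aggregating (R1): 6.20466% + 2.601544% = 8.806204%.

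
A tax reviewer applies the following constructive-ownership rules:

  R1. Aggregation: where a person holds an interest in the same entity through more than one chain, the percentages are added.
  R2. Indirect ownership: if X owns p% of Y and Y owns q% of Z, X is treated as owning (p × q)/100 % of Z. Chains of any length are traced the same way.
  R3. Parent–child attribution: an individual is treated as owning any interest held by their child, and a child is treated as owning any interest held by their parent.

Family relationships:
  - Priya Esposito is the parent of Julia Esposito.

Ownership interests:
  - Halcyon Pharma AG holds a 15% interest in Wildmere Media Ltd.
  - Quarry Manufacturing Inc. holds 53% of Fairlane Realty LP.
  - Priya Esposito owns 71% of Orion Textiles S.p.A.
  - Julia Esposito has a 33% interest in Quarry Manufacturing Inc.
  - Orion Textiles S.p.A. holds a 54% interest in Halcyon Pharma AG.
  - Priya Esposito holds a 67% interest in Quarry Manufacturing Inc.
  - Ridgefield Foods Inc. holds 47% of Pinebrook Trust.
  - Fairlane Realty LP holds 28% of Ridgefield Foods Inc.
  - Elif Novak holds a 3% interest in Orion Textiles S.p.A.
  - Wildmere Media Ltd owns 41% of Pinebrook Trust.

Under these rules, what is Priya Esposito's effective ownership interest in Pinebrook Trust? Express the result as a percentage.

By parent–child attribution (R3), Priya Esposito is treated as also owning Julia Esposito's interest in Quarry Manufacturing Inc, giving 67% + 33% = 100%.
Chain via Quarry Manufacturing Inc. → Fairlane Realty LP → Ridgefield Foods Inc. (R2): 100% × 53% × 28% × 47% = 6.9748% of Pinebrook Trust.
Chain via Orion Textiles S.p.A. → Halcyon Pharma AG → Wildmere Media Ltd (R2): 71% × 54% × 15% × 41% = 2.35791% of Pinebrook Trust.
Aggregating (R1): 6.9748% + 2.35791% = 9.33271%.

9.33271%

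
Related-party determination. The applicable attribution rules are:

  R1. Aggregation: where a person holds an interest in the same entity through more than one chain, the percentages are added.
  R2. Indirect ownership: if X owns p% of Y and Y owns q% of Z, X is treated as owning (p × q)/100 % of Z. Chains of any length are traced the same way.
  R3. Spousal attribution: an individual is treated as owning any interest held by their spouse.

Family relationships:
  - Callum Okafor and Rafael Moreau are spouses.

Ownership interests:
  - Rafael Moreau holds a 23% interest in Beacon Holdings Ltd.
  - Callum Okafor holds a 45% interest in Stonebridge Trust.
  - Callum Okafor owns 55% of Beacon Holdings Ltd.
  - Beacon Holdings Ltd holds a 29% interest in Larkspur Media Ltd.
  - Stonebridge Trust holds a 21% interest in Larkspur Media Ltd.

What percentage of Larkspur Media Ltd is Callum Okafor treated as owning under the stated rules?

By spousal attribution (R3), Callum Okafor is treated as also owning Rafael Moreau's interest in Beacon Holdings Ltd, giving 55% + 23% = 78%.
Chain via Beacon Holdings Ltd (R2): 78% × 29% = 22.62% of Larkspur Media Ltd.
Chain via Stonebridge Trust (R2): 45% × 21% = 9.45% of Larkspur Media Ltd.
Aggregating (R1): 22.62% + 9.45% = 32.07%.

32.07%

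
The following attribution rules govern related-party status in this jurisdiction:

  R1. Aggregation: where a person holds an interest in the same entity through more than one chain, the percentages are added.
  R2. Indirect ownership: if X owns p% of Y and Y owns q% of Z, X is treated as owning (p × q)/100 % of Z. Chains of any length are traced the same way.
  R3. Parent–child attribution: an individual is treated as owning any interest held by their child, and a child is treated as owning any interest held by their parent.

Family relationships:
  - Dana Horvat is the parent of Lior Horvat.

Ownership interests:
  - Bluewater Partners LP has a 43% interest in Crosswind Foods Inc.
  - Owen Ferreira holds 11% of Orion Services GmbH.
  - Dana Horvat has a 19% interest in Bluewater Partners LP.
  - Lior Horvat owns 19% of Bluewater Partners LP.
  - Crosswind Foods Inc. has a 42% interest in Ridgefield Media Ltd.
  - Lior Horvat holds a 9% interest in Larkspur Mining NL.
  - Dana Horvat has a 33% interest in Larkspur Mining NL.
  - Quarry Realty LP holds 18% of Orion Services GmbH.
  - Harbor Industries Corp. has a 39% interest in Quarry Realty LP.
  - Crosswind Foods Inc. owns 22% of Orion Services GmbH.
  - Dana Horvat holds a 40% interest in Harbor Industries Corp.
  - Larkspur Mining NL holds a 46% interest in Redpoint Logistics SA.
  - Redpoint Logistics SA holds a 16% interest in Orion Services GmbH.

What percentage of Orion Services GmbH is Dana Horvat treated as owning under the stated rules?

By parent–child attribution (R3), Dana Horvat is treated as also owning Lior Horvat's interest in Larkspur Mining NL, giving 33% + 9% = 42%.
By parent–child attribution (R3), Dana Horvat is treated as also owning Lior Horvat's interest in Bluewater Partners LP, giving 19% + 19% = 38%.
Chain via Harbor Industries Corp. → Quarry Realty LP (R2): 40% × 39% × 18% = 2.808% of Orion Services GmbH.
Chain via Larkspur Mining NL → Redpoint Logistics SA (R2): 42% × 46% × 16% = 3.0912% of Orion Services GmbH.
Chain via Bluewater Partners LP → Crosswind Foods Inc. (R2): 38% × 43% × 22% = 3.5948% of Orion Services GmbH.
Aggregating (R1): 2.808% + 3.0912% + 3.5948% = 9.494%.

9.494%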